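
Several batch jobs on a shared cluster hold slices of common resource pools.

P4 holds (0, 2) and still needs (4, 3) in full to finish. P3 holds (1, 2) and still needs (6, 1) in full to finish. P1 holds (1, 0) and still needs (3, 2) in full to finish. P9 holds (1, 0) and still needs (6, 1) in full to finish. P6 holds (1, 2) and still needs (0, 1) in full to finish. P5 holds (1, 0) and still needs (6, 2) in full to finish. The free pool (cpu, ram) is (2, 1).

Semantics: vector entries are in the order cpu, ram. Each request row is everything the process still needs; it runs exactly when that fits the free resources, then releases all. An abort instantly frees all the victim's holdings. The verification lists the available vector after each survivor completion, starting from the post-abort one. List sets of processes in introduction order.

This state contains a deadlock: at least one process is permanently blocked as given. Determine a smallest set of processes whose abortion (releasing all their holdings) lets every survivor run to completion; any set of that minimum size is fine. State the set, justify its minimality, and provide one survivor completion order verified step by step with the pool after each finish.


The answer: abort P3 and P5.
Key observation: P9 had no path to completion before; after the abort of P3 and P5 ((2, 2) returned), step 4 is where it fits.
Minimality, checking each single-abort alternative: P4 alone leaves P3 blocked (short on cpu); P3 alone leaves P9 blocked (short on cpu); P1 alone leaves P3 blocked (short on cpu); P9 alone leaves P3 blocked (short on cpu); P6 alone leaves P3 blocked (short on cpu); P5 alone leaves P3 blocked (short on cpu).
The survivors complete as P1, P4, P6, P9. Step-by-step check (starting from the post-abort pool):
  pool = (4, 3)
  run P1 (needs (3, 2), free (4, 3)); after release of (1, 0) the pool is (5, 3)
  run P4 (needs (4, 3), free (5, 3)); after release of (0, 2) the pool is (5, 5)
  run P6 (needs (0, 1), free (5, 5)); after release of (1, 2) the pool is (6, 7)
  run P9 (needs (6, 1), free (6, 7)); after release of (1, 0) the pool is (7, 7)


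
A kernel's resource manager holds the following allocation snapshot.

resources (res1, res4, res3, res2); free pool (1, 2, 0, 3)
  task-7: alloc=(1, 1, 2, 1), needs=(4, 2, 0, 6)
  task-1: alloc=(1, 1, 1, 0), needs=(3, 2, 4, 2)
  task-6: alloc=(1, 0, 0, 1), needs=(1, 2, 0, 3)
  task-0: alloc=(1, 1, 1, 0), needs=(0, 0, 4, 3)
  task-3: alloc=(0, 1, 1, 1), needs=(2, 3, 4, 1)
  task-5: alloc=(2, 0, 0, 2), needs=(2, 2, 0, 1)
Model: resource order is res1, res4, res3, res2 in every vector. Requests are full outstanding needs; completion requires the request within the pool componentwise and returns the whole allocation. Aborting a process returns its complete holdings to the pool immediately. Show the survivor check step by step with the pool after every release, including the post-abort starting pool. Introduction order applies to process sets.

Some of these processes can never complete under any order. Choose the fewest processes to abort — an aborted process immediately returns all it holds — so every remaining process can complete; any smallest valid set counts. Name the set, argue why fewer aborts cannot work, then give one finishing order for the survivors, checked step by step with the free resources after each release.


Minimum abort set: task-1 and task-3.
Key observation: the returned (1, 2, 2, 1) from task-1 and task-3 is what brings task-0 — unrunnable before, under any order — into play at step 4.
Minimality, checking each single-abort alternative: task-7 alone leaves task-1 blocked (short on res3); task-1 alone leaves task-0 blocked (short on res3); task-6 alone leaves task-1 blocked (short on res3); task-0 alone leaves task-1 blocked (short on res3); task-3 alone leaves task-1 blocked (short on res3); task-5 alone leaves task-1 blocked (short on res3).
The survivors complete as task-5, task-7, task-6, task-0. Walking it through (starting from the post-abort pool):
  pool = (2, 4, 2, 4)
  task-5 needs (2, 2, 0, 1) <= (2, 4, 2, 4) -> finishes; pool += (2, 0, 0, 2) = (4, 4, 2, 6)
  task-7 needs (4, 2, 0, 6) <= (4, 4, 2, 6) -> finishes; pool += (1, 1, 2, 1) = (5, 5, 4, 7)
  task-6 needs (1, 2, 0, 3) <= (5, 5, 4, 7) -> finishes; pool += (1, 0, 0, 1) = (6, 5, 4, 8)
  task-0 needs (0, 0, 4, 3) <= (6, 5, 4, 8) -> finishes; pool += (1, 1, 1, 0) = (7, 6, 5, 8)


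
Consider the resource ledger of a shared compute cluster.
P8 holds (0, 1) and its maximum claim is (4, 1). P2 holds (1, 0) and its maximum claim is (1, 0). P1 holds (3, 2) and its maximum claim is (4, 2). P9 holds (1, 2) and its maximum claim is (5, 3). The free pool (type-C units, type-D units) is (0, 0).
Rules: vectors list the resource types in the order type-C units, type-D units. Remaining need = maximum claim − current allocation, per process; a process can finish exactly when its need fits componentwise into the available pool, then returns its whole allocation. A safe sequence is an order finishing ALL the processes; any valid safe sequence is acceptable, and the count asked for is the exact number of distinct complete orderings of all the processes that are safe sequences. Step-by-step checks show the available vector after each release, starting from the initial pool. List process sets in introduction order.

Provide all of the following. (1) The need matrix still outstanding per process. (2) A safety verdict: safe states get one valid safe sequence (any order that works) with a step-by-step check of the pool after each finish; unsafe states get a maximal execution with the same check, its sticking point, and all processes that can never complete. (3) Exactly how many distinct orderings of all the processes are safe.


(1) Need matrix, components ordered type-C units, type-D units:
  P8: (4, 0)
  P2: (0, 0)
  P1: (1, 0)
  P9: (4, 1)
(2) SAFE, for example via the order P2, P1, P9, P8.
Key observation: reading the order forward, P1 is the first process whose need (1, 0) meets the free pool (1, 0) exactly on a resource it requests.
Verifying each step:
  pool = (0, 0)
  run P2 (needs (0, 0), free (0, 0)); after release of (1, 0) the pool is (1, 0)
  run P1 (needs (1, 0), free (1, 0)); after release of (3, 2) the pool is (4, 2)
  run P9 (needs (4, 1), free (4, 2)); after release of (1, 2) the pool is (5, 4)
  run P8 (needs (4, 0), free (5, 4)); after release of (0, 1) the pool is (5, 5)
(3) The exact count: 2 of the possible complete orderings are safe sequences.


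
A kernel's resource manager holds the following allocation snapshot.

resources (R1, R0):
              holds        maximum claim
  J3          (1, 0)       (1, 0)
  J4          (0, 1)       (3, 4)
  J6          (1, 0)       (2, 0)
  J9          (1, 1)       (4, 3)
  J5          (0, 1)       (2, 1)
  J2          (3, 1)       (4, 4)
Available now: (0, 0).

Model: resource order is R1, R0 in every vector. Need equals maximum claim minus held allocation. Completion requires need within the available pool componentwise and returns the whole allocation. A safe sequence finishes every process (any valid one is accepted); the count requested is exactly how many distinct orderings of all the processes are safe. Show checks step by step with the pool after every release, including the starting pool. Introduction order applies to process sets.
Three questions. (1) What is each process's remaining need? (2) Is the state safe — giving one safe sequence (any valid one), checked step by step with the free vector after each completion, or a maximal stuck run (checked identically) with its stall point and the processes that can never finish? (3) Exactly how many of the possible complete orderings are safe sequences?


(1) Remaining need (order R1, R0):
  J3: (0, 0)
  J4: (3, 3)
  J6: (1, 0)
  J9: (3, 2)
  J5: (2, 0)
  J2: (1, 3)
(2) UNSAFE — no complete ordering exists.
Key observation: J3, J6, J5 can finish, but then (2, 1) is all there is, and the blocked group's R0 demands exceed it.
Going as far as possible: J3, J6, J5; after that, nothing fits. Step-by-step check:
  pool = (0, 0)
  J3: need (0, 0) fits (0, 0); releases (1, 0), pool now (1, 0)
  J6: need (1, 0) fits (1, 0); releases (1, 0), pool now (2, 0)
  J5: need (2, 0) fits (2, 0); releases (0, 1), pool now (2, 1)
  J4 cannot run: need (3, 3) vs free (2, 1) (insufficient R1 and R0)
  J9 cannot run: need (3, 2) vs free (2, 1) (insufficient R1 and R0)
  J2 cannot run: need (1, 3) vs free (2, 1) (insufficient R0)
Permanently blocked: J4, J9 and J2.
(3) Exactly 0 of the possible complete orderings are safe sequences.


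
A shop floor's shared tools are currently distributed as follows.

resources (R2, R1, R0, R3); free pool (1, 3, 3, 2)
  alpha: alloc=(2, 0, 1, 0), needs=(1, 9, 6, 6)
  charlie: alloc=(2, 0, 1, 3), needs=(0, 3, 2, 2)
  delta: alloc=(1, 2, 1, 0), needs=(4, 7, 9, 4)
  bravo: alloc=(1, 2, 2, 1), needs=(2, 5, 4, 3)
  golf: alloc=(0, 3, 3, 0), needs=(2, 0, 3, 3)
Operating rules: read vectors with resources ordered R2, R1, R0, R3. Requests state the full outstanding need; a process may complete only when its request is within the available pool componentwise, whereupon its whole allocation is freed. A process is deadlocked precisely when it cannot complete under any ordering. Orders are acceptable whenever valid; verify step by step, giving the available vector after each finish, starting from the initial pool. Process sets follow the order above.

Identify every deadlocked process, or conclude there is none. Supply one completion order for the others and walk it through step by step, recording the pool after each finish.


Nothing here is deadlocked.
Key observation: charlie can run right away; the returned allocation unlocks the remaining processes in turn.
One completion order for the rest: charlie, golf, bravo, delta, alpha. Step-by-step check:
  pool = (1, 3, 3, 2)
  charlie: need (0, 3, 2, 2) fits (1, 3, 3, 2); releases (2, 0, 1, 3), pool now (3, 3, 4, 5)
  golf: need (2, 0, 3, 3) fits (3, 3, 4, 5); releases (0, 3, 3, 0), pool now (3, 6, 7, 5)
  bravo: need (2, 5, 4, 3) fits (3, 6, 7, 5); releases (1, 2, 2, 1), pool now (4, 8, 9, 6)
  delta: need (4, 7, 9, 4) fits (4, 8, 9, 6); releases (1, 2, 1, 0), pool now (5, 10, 10, 6)
  alpha: need (1, 9, 6, 6) fits (5, 10, 10, 6); releases (2, 0, 1, 0), pool now (7, 10, 11, 6)


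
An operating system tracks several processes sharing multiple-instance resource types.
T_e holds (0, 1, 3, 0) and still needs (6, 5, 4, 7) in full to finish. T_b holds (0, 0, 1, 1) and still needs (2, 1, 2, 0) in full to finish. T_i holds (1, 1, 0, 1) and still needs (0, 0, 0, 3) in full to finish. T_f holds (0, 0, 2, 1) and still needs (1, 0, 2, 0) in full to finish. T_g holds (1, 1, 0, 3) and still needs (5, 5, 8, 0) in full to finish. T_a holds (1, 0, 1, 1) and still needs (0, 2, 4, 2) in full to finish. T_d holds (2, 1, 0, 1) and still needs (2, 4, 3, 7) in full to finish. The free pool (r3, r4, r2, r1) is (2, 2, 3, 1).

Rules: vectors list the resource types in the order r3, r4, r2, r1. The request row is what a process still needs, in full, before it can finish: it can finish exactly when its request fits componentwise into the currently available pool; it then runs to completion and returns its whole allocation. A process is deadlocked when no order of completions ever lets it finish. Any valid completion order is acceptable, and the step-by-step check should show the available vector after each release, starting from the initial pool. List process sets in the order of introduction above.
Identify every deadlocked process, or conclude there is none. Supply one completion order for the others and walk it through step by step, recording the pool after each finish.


The deadlocked set is T_e, T_g and T_d.
Key observation: once T_b, T_f, T_i, T_a finish, the pool peaks at (4, 3, 7, 5) — and every remaining process still needs more r4 than that.
The rest can finish in the order T_b, T_f, T_i, T_a. Verifying each step:
  pool = (2, 2, 3, 1)
  T_b: need (2, 1, 2, 0) fits (2, 2, 3, 1); releases (0, 0, 1, 1), pool now (2, 2, 4, 2)
  T_f: need (1, 0, 2, 0) fits (2, 2, 4, 2); releases (0, 0, 2, 1), pool now (2, 2, 6, 3)
  T_i: need (0, 0, 0, 3) fits (2, 2, 6, 3); releases (1, 1, 0, 1), pool now (3, 3, 6, 4)
  T_a: need (0, 2, 4, 2) fits (3, 3, 6, 4); releases (1, 0, 1, 1), pool now (4, 3, 7, 5)
The blocked processes can never fit:
  T_e still needs (6, 5, 4, 7) but only (4, 3, 7, 5) is free — short on r3, r4 and r1
  T_g still needs (5, 5, 8, 0) but only (4, 3, 7, 5) is free — short on r3, r4 and r2
  T_d still needs (2, 4, 3, 7) but only (4, 3, 7, 5) is free — short on r4 and r1


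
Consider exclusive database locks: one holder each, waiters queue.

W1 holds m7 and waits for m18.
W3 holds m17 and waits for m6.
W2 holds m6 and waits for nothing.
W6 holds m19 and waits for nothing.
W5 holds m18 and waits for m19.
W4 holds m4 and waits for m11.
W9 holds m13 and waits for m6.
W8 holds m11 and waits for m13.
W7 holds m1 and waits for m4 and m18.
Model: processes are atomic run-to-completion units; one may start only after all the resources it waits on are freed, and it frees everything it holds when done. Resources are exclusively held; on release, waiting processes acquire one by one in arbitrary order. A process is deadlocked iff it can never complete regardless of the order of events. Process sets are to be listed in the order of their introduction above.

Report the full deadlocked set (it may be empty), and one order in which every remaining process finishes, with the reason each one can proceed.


The deadlocked set is empty.
Key observation: the wait graph is acyclic; completion cascades from the unblocked processes through everyone else.
One completion order for the rest: W6, W5, W2, W9, W8, W4, W7, W3, W1.
Verifying each step:
  run W6 (it waits on nothing); releases m19
  run W5 (all its waits — m19 — are resolved); releases m18
  run W2 (it waits on nothing); releases m6
  run W9 (all its waits — m6 — are resolved); releases m13
  run W8 (all its waits — m13 — are resolved); releases m11
  run W4 (all its waits — m11 — are resolved); releases m4
  run W7 (all its waits — m4 and m18 — are resolved); releases m1
  run W3 (all its waits — m6 — are resolved); releases m17
  run W1 (all its waits — m18 — are resolved); releases m7


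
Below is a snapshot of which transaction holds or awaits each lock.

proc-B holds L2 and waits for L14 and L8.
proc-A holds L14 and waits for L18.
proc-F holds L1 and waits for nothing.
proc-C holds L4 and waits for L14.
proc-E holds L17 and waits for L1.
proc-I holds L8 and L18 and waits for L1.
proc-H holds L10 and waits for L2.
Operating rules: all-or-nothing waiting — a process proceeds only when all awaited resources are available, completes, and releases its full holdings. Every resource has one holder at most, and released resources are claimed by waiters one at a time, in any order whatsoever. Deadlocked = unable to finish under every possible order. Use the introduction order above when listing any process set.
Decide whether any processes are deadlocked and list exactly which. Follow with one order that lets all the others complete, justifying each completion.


Nothing here is deadlocked.
Key observation: the waits form no ring: some process can always run, and its releases unblock the others one by one.
One completion order for the rest: proc-F, proc-I, proc-A, proc-B, proc-H, proc-E, proc-C.
Step-by-step check:
  proc-F: no waits; runs immediately, freeing L1
  proc-I: everything it awaited (L1) is free; runs, freeing L8 and L18
  proc-A: everything it awaited (L18) is free; runs, freeing L14
  proc-B: everything it awaited (L14 and L8) is free; runs, freeing L2
  proc-H: everything it awaited (L2) is free; runs, freeing L10
  proc-E: everything it awaited (L1) is free; runs, freeing L17
  proc-C: everything it awaited (L14) is free; runs, freeing L4


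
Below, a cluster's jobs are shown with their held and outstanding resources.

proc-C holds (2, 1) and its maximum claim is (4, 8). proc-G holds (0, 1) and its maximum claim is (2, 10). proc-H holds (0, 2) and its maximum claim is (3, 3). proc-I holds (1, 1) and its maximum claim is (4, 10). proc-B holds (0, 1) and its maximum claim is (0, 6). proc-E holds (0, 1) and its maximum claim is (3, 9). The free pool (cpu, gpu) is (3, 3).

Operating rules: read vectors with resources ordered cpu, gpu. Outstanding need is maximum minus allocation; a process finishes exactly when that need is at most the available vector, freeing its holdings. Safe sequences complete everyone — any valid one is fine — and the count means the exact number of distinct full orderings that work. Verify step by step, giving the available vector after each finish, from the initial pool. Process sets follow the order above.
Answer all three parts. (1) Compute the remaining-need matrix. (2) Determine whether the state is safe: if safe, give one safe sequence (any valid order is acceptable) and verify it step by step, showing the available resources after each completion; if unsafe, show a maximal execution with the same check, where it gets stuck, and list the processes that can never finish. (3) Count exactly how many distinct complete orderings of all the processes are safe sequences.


(1) Outstanding need per process (order cpu, gpu):
  proc-C: (2, 7)
  proc-G: (2, 9)
  proc-H: (3, 1)
  proc-I: (3, 9)
  proc-B: (0, 5)
  proc-E: (3, 8)
(2) UNSAFE.
Key observation: once proc-H, proc-B finish, the pool peaks at (3, 6) — and every remaining process still needs more gpu than that.
Going as far as possible: proc-H, proc-B; after that, nothing fits. Walking it through:
  pool = (3, 3)
  proc-H needs (3, 1) <= (3, 3) -> finishes; pool += (0, 2) = (3, 5)
  proc-B needs (0, 5) <= (3, 5) -> finishes; pool += (0, 1) = (3, 6)
  blocked: proc-C wants (2, 7), pool (3, 6) — not enough gpu
  blocked: proc-G wants (2, 9), pool (3, 6) — not enough gpu
  blocked: proc-I wants (3, 9), pool (3, 6) — not enough gpu
  blocked: proc-E wants (3, 8), pool (3, 6) — not enough gpu
Never able to finish: proc-C, proc-G, proc-I and proc-E.
(3) Exactly 0 of the possible complete orderings are safe sequences.


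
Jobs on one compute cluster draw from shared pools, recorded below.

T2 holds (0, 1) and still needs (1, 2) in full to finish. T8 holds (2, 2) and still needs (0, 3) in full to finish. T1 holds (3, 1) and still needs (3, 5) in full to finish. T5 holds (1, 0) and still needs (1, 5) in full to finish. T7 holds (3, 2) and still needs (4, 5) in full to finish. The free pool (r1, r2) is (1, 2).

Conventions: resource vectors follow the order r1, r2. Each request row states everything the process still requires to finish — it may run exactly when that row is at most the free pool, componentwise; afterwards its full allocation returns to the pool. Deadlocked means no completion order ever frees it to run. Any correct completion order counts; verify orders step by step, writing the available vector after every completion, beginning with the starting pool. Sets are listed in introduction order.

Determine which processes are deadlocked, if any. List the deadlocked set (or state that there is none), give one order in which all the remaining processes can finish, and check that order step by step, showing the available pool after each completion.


No process is deadlocked.
Key observation: no deadlock: T2 fits now, and the freed resources carry the rest through.
A valid finishing order for the others: T2, T8, T1, T5, T7. Verifying each step:
  pool = (1, 2)
  T2 needs (1, 2) <= (1, 2) -> finishes; pool += (0, 1) = (1, 3)
  T8 needs (0, 3) <= (1, 3) -> finishes; pool += (2, 2) = (3, 5)
  T1 needs (3, 5) <= (3, 5) -> finishes; pool += (3, 1) = (6, 6)
  T5 needs (1, 5) <= (6, 6) -> finishes; pool += (1, 0) = (7, 6)
  T7 needs (4, 5) <= (7, 6) -> finishes; pool += (3, 2) = (10, 8)


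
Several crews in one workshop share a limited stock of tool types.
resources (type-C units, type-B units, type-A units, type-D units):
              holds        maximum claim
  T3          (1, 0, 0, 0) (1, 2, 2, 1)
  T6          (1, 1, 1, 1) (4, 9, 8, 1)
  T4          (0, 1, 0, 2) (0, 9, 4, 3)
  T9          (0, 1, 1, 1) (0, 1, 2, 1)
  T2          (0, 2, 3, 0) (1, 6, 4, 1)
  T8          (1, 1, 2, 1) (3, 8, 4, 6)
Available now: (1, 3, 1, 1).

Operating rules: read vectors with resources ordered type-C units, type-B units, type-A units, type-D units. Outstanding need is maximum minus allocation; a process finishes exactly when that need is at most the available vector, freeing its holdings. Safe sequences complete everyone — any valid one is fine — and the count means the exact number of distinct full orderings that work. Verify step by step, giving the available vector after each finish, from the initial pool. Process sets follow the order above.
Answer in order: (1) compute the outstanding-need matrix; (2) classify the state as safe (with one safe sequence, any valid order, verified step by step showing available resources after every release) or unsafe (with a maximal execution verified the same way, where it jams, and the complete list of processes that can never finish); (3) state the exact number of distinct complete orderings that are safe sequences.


(1) Remaining need (order type-C units, type-B units, type-A units, type-D units):
  T3: (0, 2, 2, 1)
  T6: (3, 8, 7, 0)
  T4: (0, 8, 4, 1)
  T9: (0, 0, 1, 0)
  T2: (1, 4, 1, 1)
  T8: (2, 7, 2, 5)
(2) UNSAFE — no complete ordering exists.
Key observation: the wall is type-B units: completing T9, T2, T3 brings the pool only to (2, 6, 5, 2), and all the rest need more.
A maximal execution: T9, T2, T3 — then nothing else fits. Walking it through:
  pool = (1, 3, 1, 1)
  run T9 (needs (0, 0, 1, 0), free (1, 3, 1, 1)); after release of (0, 1, 1, 1) the pool is (1, 4, 2, 2)
  run T2 (needs (1, 4, 1, 1), free (1, 4, 2, 2)); after release of (0, 2, 3, 0) the pool is (1, 6, 5, 2)
  run T3 (needs (0, 2, 2, 1), free (1, 6, 5, 2)); after release of (1, 0, 0, 0) the pool is (2, 6, 5, 2)
  T6 cannot run: need (3, 8, 7, 0) vs free (2, 6, 5, 2) (insufficient type-C units, type-B units and type-A units)
  T4 cannot run: need (0, 8, 4, 1) vs free (2, 6, 5, 2) (insufficient type-B units)
  T8 cannot run: need (2, 7, 2, 5) vs free (2, 6, 5, 2) (insufficient type-B units and type-D units)
Processes that can never finish: T6, T4 and T8.
(3) Exactly 0 of the possible complete orderings are safe sequences.


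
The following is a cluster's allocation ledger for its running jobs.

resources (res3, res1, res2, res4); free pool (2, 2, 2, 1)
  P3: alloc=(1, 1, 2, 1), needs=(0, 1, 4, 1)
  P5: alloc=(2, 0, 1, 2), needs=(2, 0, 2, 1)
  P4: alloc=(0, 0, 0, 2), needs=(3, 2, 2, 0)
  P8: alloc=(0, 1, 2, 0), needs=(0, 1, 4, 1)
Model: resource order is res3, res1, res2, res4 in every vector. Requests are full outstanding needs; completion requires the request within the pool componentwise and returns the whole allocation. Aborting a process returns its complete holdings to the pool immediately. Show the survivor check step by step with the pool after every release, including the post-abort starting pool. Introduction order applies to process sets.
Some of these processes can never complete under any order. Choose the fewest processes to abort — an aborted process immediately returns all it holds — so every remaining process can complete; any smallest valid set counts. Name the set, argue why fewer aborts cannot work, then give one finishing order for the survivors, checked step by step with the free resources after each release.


The answer: abort P8.
Key observation: the deadlocked P3 becomes finishable only because P8 released (0, 1, 2, 0); it completes at step 2 below.
Minimality: the empty abort set fails — the state is deadlocked as it stands.
The survivors complete as P5, P3, P4. Check, step by step (starting from the post-abort pool):
  pool = (2, 3, 4, 1)
  run P5 (needs (2, 0, 2, 1), free (2, 3, 4, 1)); after release of (2, 0, 1, 2) the pool is (4, 3, 5, 3)
  run P3 (needs (0, 1, 4, 1), free (4, 3, 5, 3)); after release of (1, 1, 2, 1) the pool is (5, 4, 7, 4)
  run P4 (needs (3, 2, 2, 0), free (5, 4, 7, 4)); after release of (0, 0, 0, 2) the pool is (5, 4, 7, 6)


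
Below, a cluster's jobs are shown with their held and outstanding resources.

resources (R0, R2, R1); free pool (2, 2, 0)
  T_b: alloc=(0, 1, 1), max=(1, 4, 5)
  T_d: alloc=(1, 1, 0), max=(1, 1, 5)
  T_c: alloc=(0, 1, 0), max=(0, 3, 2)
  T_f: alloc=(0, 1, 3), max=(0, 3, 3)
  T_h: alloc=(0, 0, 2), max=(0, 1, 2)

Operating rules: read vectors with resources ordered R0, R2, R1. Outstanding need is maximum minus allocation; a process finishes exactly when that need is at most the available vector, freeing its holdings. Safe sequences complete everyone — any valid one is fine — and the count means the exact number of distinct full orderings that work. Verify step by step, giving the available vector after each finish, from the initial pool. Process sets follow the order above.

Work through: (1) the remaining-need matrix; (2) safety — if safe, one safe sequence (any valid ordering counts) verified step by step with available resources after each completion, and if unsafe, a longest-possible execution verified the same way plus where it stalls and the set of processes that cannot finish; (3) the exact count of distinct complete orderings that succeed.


(1) Remaining need (order R0, R2, R1):
  T_b: (1, 3, 4)
  T_d: (0, 0, 5)
  T_c: (0, 2, 2)
  T_f: (0, 2, 0)
  T_h: (0, 1, 0)
(2) SAFE — a valid safe sequence is T_h, T_f, T_c, T_d, T_b.
Key observation: T_f marks the first exact bind of the order: its need (0, 2, 0) fits the free (2, 2, 2) with zero slack on a requested resource.
Check, step by step:
  pool = (2, 2, 0)
  T_h needs (0, 1, 0) <= (2, 2, 0) -> finishes; pool += (0, 0, 2) = (2, 2, 2)
  T_f needs (0, 2, 0) <= (2, 2, 2) -> finishes; pool += (0, 1, 3) = (2, 3, 5)
  T_c needs (0, 2, 2) <= (2, 3, 5) -> finishes; pool += (0, 1, 0) = (2, 4, 5)
  T_d needs (0, 0, 5) <= (2, 4, 5) -> finishes; pool += (1, 1, 0) = (3, 5, 5)
  T_b needs (1, 3, 4) <= (3, 5, 5) -> finishes; pool += (0, 1, 1) = (3, 6, 6)
(3) Precisely 16 of the possible complete orderings are safe sequences.


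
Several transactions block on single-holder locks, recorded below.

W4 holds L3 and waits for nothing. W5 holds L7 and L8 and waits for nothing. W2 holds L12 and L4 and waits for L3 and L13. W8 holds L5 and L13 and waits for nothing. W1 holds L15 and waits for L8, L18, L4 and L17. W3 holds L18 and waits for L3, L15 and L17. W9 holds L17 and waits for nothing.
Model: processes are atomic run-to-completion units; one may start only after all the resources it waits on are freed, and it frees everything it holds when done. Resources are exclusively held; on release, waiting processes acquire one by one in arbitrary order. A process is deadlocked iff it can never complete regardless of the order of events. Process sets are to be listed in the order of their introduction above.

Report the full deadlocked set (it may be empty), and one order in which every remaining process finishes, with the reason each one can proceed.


Deadlocked: W1 and W3.
Key observation: the wait chain closes on itself along W1 -> W3 -> W1; no other process is dragged down with it.
The rest can finish in the order W4, W9, W8, W2, W5.
Walking it through:
  W4 waits on nothing -> runs at once and releases L3
  W9 waits on nothing -> runs at once and releases L17
  W8 waits on nothing -> runs at once and releases L5 and L13
  run W2 (all its waits — L3 and L13 — are resolved); releases L12 and L4
  W5 waits on nothing -> runs at once and releases L7 and L8


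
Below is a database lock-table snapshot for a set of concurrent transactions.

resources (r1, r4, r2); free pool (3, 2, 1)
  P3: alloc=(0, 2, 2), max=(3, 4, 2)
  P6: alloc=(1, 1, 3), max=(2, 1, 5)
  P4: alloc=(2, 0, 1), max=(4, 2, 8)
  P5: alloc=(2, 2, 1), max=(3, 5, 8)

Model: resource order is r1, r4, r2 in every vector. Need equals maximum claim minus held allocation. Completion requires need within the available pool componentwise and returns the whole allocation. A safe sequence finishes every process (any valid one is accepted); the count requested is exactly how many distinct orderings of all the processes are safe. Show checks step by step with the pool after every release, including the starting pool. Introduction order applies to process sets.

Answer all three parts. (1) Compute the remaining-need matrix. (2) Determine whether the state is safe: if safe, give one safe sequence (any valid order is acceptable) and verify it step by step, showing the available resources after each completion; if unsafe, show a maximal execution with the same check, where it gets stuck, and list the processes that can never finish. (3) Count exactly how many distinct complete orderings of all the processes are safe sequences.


(1) Need matrix, components ordered r1, r4, r2:
  P3: (3, 2, 0)
  P6: (1, 0, 2)
  P4: (2, 2, 7)
  P5: (1, 3, 7)
(2) UNSAFE.
Key observation: once P3, P6 finish, the pool peaks at (4, 5, 6) — and every remaining process still needs more r2 than that.
A maximal execution: P3, P6 — then nothing else fits. Check, step by step:
  pool = (3, 2, 1)
  run P3 (needs (3, 2, 0), free (3, 2, 1)); after release of (0, 2, 2) the pool is (3, 4, 3)
  run P6 (needs (1, 0, 2), free (3, 4, 3)); after release of (1, 1, 3) the pool is (4, 5, 6)
  P4 still needs (2, 2, 7) but only (4, 5, 6) is free — short on r2
  P5 still needs (1, 3, 7) but only (4, 5, 6) is free — short on r2
Never able to finish: P4 and P5.
(3) Precisely 0 of the possible complete orderings are safe sequences.


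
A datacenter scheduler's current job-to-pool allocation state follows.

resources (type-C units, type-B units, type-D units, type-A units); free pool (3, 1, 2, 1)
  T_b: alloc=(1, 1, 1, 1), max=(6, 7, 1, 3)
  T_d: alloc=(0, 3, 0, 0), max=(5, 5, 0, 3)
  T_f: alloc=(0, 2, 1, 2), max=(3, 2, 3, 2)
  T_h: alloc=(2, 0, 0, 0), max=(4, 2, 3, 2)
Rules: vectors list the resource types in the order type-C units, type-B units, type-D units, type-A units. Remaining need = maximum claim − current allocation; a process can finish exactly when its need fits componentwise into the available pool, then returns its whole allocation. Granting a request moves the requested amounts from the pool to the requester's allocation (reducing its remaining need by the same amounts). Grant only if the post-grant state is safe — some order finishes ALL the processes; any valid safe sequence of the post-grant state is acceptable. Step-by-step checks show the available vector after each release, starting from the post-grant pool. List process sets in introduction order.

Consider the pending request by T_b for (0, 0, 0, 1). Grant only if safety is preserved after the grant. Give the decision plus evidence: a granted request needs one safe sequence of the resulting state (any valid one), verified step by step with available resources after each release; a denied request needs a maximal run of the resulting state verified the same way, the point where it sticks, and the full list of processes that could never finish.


DENY. Granting would leave the state unsafe.
Key observation: after T_f, T_h the pool peaks at (5, 3, 3, 2), and each blocked process is short somewhere: T_b on type-B units; T_d on type-A units.
Pretend the grant happened; the run T_f, T_h goes as far as possible. Walking it through:
  pool = (3, 1, 2, 0)
  T_f: need (3, 0, 2, 0) fits (3, 1, 2, 0); releases (0, 2, 1, 2), pool now (3, 3, 3, 2)
  T_h: need (2, 2, 3, 2) fits (3, 3, 3, 2); releases (2, 0, 0, 0), pool now (5, 3, 3, 2)
  T_b still needs (5, 6, 0, 1) but only (5, 3, 3, 2) is free — short on type-B units
  T_d still needs (5, 2, 0, 3) but only (5, 3, 3, 2) is free — short on type-A units
Had the request been granted, T_b and T_d could never finish.


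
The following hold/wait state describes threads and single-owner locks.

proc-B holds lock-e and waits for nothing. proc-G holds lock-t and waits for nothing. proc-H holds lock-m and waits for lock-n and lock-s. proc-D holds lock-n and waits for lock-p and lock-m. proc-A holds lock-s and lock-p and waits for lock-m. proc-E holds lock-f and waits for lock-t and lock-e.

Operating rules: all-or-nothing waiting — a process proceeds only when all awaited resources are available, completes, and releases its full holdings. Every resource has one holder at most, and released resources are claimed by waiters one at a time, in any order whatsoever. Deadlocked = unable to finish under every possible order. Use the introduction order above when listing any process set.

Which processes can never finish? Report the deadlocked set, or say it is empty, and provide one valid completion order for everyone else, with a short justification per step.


The deadlocked set is proc-H, proc-D and proc-A.
Key observation: the waits loop around proc-H -> proc-D -> proc-H with no way out; proc-A is caught in further circular waits.
The rest can finish in the order proc-B, proc-G, proc-E.
Check, step by step:
  proc-B waits on nothing -> runs at once and releases lock-e
  proc-G waits on nothing -> runs at once and releases lock-t
  proc-E waits on lock-t and lock-e — all released -> runs and releases lock-f


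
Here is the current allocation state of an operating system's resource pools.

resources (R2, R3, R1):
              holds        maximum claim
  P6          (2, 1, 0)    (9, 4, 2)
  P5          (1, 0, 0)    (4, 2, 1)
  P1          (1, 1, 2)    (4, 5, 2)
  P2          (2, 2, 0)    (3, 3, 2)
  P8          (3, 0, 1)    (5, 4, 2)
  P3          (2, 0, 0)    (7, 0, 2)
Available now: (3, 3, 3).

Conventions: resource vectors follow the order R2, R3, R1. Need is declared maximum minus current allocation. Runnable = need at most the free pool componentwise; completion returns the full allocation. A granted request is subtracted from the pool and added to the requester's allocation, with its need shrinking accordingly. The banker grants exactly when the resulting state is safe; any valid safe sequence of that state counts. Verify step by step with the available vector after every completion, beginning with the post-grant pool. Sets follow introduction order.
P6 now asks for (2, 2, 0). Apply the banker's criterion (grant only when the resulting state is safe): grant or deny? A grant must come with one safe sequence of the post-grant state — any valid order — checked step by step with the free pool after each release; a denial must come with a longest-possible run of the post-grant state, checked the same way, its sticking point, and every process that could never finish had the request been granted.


DENY. Granting would leave the state unsafe.
Key observation: after P2, P5 the pool peaks at (4, 3, 3), and each blocked process is short somewhere: P6 on R2; P1 on R3; P8 on R3; P3 on R2.
On the post-grant state, P2, P5 is a maximal run — nothing extends it. Verifying each step:
  pool = (1, 1, 3)
  P2 needs (1, 1, 2) <= (1, 1, 3) -> finishes; pool += (2, 2, 0) = (3, 3, 3)
  P5 needs (3, 2, 1) <= (3, 3, 3) -> finishes; pool += (1, 0, 0) = (4, 3, 3)
  blocked: P6 wants (5, 1, 2), pool (4, 3, 3) — not enough R2
  blocked: P1 wants (3, 4, 0), pool (4, 3, 3) — not enough R3
  blocked: P8 wants (2, 4, 1), pool (4, 3, 3) — not enough R3
  blocked: P3 wants (5, 0, 2), pool (4, 3, 3) — not enough R2
Processes that could never finish after the grant: P6, P1, P8 and P3.


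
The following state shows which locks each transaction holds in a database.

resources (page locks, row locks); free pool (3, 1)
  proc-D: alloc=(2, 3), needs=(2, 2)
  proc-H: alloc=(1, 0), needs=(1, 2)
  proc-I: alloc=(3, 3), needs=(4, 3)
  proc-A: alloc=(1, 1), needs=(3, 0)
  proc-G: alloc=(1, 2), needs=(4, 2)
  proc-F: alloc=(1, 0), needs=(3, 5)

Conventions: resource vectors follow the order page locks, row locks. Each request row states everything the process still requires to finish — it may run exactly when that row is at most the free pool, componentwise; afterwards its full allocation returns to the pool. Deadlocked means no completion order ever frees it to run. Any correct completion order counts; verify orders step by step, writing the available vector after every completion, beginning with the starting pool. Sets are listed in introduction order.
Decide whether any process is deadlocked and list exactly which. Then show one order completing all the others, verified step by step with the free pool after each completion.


The deadlocked set is empty.
Key observation: beginning at proc-A, releases accumulate fast enough that every process eventually fits.
One completion order for the rest: proc-A, proc-D, proc-F, proc-G, proc-I, proc-H. Step-by-step check:
  pool = (3, 1)
  proc-A: need (3, 0) fits (3, 1); releases (1, 1), pool now (4, 2)
  proc-D: need (2, 2) fits (4, 2); releases (2, 3), pool now (6, 5)
  proc-F: need (3, 5) fits (6, 5); releases (1, 0), pool now (7, 5)
  proc-G: need (4, 2) fits (7, 5); releases (1, 2), pool now (8, 7)
  proc-I: need (4, 3) fits (8, 7); releases (3, 3), pool now (11, 10)
  proc-H: need (1, 2) fits (11, 10); releases (1, 0), pool now (12, 10)


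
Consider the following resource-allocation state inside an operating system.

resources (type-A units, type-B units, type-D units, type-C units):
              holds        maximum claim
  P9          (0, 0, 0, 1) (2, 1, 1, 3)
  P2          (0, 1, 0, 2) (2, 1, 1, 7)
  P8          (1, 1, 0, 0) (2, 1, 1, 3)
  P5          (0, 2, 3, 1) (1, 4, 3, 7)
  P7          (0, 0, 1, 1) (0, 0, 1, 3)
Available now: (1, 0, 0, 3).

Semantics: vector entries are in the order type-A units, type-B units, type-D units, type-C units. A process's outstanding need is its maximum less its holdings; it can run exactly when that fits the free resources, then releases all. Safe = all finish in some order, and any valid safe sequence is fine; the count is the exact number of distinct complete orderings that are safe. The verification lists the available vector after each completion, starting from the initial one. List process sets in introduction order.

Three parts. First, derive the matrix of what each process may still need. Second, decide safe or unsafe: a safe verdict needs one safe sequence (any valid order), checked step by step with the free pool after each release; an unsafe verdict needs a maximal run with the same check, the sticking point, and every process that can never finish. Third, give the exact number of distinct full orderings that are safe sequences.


(1) Remaining need (order type-A units, type-B units, type-D units, type-C units):
  P9: (2, 1, 1, 2)
  P2: (2, 0, 1, 5)
  P8: (1, 0, 1, 3)
  P5: (1, 2, 0, 6)
  P7: (0, 0, 0, 2)
(2) SAFE — a valid safe sequence is P7, P8, P9, P2, P5.
Key observation: the first exact fit in this order is P8 — it needs (1, 0, 1, 3) with (1, 0, 1, 4) free, meeting a requested resource to the last unit.
Step-by-step check:
  pool = (1, 0, 0, 3)
  run P7 (needs (0, 0, 0, 2), free (1, 0, 0, 3)); after release of (0, 0, 1, 1) the pool is (1, 0, 1, 4)
  run P8 (needs (1, 0, 1, 3), free (1, 0, 1, 4)); after release of (1, 1, 0, 0) the pool is (2, 1, 1, 4)
  run P9 (needs (2, 1, 1, 2), free (2, 1, 1, 4)); after release of (0, 0, 0, 1) the pool is (2, 1, 1, 5)
  run P2 (needs (2, 0, 1, 5), free (2, 1, 1, 5)); after release of (0, 1, 0, 2) the pool is (2, 2, 1, 7)
  run P5 (needs (1, 2, 0, 6), free (2, 2, 1, 7)); after release of (0, 2, 3, 1) the pool is (2, 4, 4, 8)
(3) The exact count: 1 of the possible complete orderings is a safe sequence.


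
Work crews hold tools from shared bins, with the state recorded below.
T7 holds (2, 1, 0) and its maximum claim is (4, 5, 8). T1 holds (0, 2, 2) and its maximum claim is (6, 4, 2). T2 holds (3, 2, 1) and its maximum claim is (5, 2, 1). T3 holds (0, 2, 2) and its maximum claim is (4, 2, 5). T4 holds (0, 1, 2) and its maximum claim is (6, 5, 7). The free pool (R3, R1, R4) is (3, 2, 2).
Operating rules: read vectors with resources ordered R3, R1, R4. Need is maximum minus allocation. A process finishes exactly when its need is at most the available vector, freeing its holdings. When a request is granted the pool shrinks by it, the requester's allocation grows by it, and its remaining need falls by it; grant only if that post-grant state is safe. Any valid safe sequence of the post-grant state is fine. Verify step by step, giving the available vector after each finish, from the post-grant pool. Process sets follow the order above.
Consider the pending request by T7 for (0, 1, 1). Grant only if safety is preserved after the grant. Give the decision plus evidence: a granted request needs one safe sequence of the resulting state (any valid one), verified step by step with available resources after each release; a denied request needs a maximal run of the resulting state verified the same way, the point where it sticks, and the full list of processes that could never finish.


GRANT. The post-grant state is safe; one safe sequence: T2, T1, T3, T4, T7.
Key observation: the transfer keeps a workable pool ((3, 1, 1)); T2 starts the safe sequence.
Step-by-step check of the post-grant state:
  pool = (3, 1, 1)
  T2: need (2, 0, 0) fits (3, 1, 1); releases (3, 2, 1), pool now (6, 3, 2)
  T1: need (6, 2, 0) fits (6, 3, 2); releases (0, 2, 2), pool now (6, 5, 4)
  T3: need (4, 0, 3) fits (6, 5, 4); releases (0, 2, 2), pool now (6, 7, 6)
  T4: need (6, 4, 5) fits (6, 7, 6); releases (0, 1, 2), pool now (6, 8, 8)
  T7: need (2, 3, 7) fits (6, 8, 8); releases (2, 2, 1), pool now (8, 10, 9)
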